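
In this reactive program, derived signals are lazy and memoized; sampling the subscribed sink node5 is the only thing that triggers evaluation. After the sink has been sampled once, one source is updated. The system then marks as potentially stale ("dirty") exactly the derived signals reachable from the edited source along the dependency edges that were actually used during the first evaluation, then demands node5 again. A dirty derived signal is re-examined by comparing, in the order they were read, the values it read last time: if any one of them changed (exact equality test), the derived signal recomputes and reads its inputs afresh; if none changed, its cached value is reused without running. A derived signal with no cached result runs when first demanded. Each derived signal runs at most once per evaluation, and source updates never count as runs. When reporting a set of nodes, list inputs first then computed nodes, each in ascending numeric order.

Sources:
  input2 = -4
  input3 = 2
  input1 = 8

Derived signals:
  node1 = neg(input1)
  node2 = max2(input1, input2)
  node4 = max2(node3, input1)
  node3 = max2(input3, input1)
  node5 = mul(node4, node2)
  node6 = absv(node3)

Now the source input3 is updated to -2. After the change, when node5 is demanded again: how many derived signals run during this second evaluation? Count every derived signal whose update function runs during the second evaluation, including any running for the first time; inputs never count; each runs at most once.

First demand of the output computes:
  node2 = max2(8, -4) = 8
  node3 = max2(2, 8) = 8
  node4 = max2(8, 8) = 8
  node5 = mul(8, 8) = 64

After the edit, cleaning proceeds:
  node3: a read changed (input3 2->-2) — executes, giving 8 — identical to its old value.
  node4: dirty, but its reads are unchanged (node3 unchanged, input1 unchanged); cached 8 stands.
  node5: dirty, but its reads are unchanged (node4 unchanged, node2 unchanged); cached 64 stands.

Note the absorption at node3: it re-runs yet its value is the same, leaving the output's value untouched.

1 derived signals run: node3.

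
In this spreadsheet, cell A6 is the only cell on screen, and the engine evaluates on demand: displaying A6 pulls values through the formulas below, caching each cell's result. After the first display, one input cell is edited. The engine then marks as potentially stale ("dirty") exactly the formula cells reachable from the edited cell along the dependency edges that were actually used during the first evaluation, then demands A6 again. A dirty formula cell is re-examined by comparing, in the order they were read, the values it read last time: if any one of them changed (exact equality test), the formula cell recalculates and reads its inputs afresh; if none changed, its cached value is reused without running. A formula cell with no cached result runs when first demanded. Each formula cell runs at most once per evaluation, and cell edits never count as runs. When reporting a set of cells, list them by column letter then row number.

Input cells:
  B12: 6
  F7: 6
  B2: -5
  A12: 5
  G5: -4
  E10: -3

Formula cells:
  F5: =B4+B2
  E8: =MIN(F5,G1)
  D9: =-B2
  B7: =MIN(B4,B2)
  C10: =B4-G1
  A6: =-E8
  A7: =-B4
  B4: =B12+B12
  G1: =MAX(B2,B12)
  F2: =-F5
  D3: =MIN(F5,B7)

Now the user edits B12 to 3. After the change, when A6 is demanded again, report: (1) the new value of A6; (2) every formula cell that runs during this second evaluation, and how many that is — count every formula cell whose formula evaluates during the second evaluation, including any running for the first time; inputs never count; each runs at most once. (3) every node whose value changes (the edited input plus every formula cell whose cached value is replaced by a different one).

A6 now evaluates to -1.
Run set: A6, B4, E8, F5, G1 (5 run).
Changed values: A6, B4, B12, E8, F5, G1.

Initial pass — values computed on the first demand:
  B4 = 6 + 6 = 12
  F5 = 12 + -5 = 7
  G1 = MAX(-5, 6) = 6
  E8 = MIN(7, 6) = 6
  A6 = -(6) = -6

Second demand — change propagation:
  B4: re-runs because B12 6->3; B12 6->3; new result 6.
  F5: re-runs because B4 12->6; new result 1.
  G1: re-runs because B12 6->3; new result 3.
  E8: re-runs because F5 7->1; G1 6->3; new result 1.
  A6: re-runs because E8 6->1; new result -1.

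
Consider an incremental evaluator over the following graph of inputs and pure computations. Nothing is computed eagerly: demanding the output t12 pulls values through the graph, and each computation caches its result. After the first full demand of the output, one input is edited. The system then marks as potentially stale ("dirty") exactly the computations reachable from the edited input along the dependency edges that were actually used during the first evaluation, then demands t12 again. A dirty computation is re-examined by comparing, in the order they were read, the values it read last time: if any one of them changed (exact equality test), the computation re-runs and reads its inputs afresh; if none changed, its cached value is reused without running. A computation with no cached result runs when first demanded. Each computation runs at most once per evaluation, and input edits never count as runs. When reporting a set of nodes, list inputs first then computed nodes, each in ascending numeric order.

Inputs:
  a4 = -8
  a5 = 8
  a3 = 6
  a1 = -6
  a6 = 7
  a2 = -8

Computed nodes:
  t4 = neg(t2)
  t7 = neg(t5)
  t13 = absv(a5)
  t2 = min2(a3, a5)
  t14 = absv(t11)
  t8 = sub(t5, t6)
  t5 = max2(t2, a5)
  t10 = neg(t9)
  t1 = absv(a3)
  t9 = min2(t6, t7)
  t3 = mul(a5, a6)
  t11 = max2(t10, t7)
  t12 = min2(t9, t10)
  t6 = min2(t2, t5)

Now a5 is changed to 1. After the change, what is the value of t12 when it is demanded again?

t12 now evaluates to -1.

Initial pass — values computed on the first demand:
  t2 = min2(6, 8) = 6
  t5 = max2(6, 8) = 8
  t6 = min2(6, 8) = 6
  t7 = neg(8) = -8
  t9 = min2(6, -8) = -8
  t10 = neg(-8) = 8
  t12 = min2(-8, 8) = -8

Second demand — change propagation:
  t2: re-runs because a5 8->1; new result 1.
  t5: re-runs because t2 6->1; a5 8->1; new result 1.
  t6: re-runs because t2 6->1; t5 8->1; new result 1.
  t7: re-runs because t5 8->1; new result -1.
  t9: re-runs because t6 6->1; t7 -8->-1; new result -1.
  t10: re-runs because t9 -8->-1; new result 1.
  t12: re-runs because t9 -8->-1; t10 8->1; new result -1.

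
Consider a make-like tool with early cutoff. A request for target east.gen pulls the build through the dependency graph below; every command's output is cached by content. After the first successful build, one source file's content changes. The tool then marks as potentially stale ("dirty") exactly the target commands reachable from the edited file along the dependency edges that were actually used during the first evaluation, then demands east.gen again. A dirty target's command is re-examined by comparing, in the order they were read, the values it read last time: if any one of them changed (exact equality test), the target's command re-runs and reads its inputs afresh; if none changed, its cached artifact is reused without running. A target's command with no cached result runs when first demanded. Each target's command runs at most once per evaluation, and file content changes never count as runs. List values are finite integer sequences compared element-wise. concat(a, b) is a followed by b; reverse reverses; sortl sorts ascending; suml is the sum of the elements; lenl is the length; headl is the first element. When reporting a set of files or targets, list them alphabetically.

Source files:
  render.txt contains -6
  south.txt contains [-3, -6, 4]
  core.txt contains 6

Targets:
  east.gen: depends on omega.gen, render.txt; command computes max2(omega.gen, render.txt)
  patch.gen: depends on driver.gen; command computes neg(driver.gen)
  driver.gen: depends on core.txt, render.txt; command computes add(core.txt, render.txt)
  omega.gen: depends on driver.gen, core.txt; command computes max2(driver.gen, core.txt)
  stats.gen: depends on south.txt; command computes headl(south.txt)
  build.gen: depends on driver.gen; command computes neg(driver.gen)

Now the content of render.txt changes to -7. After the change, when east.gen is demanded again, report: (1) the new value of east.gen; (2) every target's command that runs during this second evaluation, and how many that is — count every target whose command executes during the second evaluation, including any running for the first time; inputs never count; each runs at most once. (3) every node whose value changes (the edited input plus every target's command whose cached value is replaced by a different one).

Demanding east.gen again yields 6.
3 target commands run: driver.gen, east.gen, omega.gen.
The nodes whose values change: driver.gen, render.txt.

First demand of the output computes:
  driver.gen = add(6, -6) = 0
  omega.gen = max2(0, 6) = 6
  east.gen = max2(6, -6) = 6

After the edit, cleaning proceeds:
  driver.gen: a read changed (render.txt -6->-7) — executes, giving -1.
  omega.gen: a read changed (driver.gen 0->-1) — executes, giving 6 — identical to its old value.
  east.gen: a read changed (render.txt -6->-7) — executes, giving 6 — identical to its old value.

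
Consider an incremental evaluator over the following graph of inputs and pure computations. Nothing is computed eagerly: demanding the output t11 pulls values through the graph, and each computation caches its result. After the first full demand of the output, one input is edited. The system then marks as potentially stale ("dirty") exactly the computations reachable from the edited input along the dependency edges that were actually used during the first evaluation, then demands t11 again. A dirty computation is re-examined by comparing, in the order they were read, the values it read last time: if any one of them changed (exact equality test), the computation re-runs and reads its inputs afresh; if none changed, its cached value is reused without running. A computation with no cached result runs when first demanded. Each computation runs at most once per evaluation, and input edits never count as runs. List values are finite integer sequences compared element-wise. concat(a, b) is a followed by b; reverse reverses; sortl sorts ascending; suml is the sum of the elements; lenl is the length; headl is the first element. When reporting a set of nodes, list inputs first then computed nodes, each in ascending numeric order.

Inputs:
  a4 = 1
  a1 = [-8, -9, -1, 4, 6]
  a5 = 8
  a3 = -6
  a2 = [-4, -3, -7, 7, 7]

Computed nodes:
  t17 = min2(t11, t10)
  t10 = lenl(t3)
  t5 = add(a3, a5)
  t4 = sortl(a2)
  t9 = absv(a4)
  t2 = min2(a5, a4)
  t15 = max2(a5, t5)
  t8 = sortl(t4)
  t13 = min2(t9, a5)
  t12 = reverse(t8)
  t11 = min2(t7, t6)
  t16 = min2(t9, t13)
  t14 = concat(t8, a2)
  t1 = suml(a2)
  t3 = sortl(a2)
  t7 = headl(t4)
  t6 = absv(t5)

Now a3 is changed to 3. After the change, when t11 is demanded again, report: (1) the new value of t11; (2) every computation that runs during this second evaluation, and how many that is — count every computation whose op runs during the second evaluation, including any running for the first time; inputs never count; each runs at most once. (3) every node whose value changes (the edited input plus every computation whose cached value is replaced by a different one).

Initial pass — values computed on the first demand:
  t4 = sortl([-4, -3, -7, 7, 7]) = [-7, -4, -3, 7, 7]
  t5 = add(-6, 8) = 2
  t6 = absv(2) = 2
  t7 = headl([-7, -4, -3, 7, 7]) = -7
  t11 = min2(-7, 2) = -7

Second demand — change propagation:
  t5: re-runs because a3 -6->3; new result 11.
  t6: re-runs because t5 2->11; new result 11.
  t11: re-runs because t6 2->11; new result -7 (unchanged).

t11 now evaluates to -7.
Run set: t5, t6, t11 (3 run).
Changed values: a3, t5, t6.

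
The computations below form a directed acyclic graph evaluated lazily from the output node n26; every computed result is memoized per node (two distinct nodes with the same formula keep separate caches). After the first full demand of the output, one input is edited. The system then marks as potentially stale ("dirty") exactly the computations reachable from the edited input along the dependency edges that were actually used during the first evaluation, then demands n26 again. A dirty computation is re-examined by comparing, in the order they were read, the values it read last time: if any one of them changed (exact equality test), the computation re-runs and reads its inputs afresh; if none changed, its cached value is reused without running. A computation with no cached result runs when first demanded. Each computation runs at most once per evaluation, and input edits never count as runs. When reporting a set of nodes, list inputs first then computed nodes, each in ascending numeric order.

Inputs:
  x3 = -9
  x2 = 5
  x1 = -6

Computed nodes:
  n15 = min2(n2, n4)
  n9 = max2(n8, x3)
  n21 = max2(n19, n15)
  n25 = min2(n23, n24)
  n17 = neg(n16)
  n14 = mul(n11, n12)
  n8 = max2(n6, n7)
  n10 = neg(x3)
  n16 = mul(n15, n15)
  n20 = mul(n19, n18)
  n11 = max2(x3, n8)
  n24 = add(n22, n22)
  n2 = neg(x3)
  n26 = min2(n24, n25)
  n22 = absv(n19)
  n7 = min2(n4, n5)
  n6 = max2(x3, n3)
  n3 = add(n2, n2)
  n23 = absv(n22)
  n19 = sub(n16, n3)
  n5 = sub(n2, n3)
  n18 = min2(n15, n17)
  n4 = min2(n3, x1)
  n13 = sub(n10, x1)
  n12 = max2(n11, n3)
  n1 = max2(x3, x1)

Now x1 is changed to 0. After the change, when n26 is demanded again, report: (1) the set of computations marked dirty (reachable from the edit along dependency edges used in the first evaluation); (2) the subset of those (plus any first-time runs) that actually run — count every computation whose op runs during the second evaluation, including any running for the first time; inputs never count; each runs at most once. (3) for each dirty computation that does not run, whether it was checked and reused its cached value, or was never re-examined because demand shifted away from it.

First demand of the output computes:
  n2 = neg(-9) = 9
  n3 = add(9, 9) = 18
  n4 = min2(18, -6) = -6
  n15 = min2(9, -6) = -6
  n16 = mul(-6, -6) = 36
  n19 = sub(36, 18) = 18
  n22 = absv(18) = 18
  n23 = absv(18) = 18
  n24 = add(18, 18) = 36
  n25 = min2(18, 36) = 18
  n26 = min2(36, 18) = 18

After the edit, cleaning proceeds:
  n4: a read changed (x1 -6->0) — executes, giving 0.
  n15: a read changed (n4 -6->0) — executes, giving 0.
  n16: a read changed (n15 -6->0; n15 -6->0) — executes, giving 0.
  n19: a read changed (n16 36->0) — executes, giving -18.
  n22: a read changed (n19 18->-18) — executes, giving 18 — identical to its old value.
  n23: dirty, but its reads are unchanged (n22 unchanged); cached 18 stands.
  n24: dirty, but its reads are unchanged (n22 unchanged, n22 unchanged); cached 36 stands.
  n25: dirty, but its reads are unchanged (n23 unchanged, n24 unchanged); cached 18 stands.
  n26: dirty, but its reads are unchanged (n24 unchanged, n25 unchanged); cached 18 stands.

Note the absorption at n22: it re-runs yet its value is the same, leaving the output's value untouched.

The edit dirties: n4, n15, n16, n19, n22, n23, n24, n25, n26.
5 computations run: n4, n15, n16, n19, n22.
Cache hits after checking: n23, n24, n25, n26.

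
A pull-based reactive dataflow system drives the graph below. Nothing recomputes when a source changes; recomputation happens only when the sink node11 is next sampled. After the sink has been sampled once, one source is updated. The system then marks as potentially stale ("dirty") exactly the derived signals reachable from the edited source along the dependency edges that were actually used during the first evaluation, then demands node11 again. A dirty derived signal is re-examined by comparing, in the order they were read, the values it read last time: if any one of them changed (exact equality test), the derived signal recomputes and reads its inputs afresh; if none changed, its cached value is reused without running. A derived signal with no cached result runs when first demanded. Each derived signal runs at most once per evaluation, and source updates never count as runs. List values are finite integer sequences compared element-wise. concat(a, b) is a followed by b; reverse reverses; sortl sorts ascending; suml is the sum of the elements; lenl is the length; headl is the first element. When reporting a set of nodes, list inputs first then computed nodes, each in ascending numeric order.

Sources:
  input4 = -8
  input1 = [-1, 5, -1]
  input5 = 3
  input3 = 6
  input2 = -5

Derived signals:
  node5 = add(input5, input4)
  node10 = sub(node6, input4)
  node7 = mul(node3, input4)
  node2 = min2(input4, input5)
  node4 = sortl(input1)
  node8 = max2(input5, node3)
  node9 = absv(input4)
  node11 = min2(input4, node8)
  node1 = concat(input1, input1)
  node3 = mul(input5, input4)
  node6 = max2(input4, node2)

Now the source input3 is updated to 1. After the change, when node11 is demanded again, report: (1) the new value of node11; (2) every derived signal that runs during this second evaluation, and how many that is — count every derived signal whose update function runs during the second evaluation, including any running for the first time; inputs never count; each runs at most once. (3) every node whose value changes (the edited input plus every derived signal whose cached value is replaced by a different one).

First evaluation (everything demanded from the output):
  node3 = mul(3, -8) = -24
  node8 = max2(3, -24) = 3
  node11 = min2(-8, 3) = -8

Propagation after the edit:
  input3 feeds no computation that the output demands — nothing is marked dirty and nothing runs.

Key observation: input3 is never demanded by the output, so the edit triggers no recomputation at all.

New value of node11: -8.
Derived signals that run: none — 0 in total.
Values that change: input3.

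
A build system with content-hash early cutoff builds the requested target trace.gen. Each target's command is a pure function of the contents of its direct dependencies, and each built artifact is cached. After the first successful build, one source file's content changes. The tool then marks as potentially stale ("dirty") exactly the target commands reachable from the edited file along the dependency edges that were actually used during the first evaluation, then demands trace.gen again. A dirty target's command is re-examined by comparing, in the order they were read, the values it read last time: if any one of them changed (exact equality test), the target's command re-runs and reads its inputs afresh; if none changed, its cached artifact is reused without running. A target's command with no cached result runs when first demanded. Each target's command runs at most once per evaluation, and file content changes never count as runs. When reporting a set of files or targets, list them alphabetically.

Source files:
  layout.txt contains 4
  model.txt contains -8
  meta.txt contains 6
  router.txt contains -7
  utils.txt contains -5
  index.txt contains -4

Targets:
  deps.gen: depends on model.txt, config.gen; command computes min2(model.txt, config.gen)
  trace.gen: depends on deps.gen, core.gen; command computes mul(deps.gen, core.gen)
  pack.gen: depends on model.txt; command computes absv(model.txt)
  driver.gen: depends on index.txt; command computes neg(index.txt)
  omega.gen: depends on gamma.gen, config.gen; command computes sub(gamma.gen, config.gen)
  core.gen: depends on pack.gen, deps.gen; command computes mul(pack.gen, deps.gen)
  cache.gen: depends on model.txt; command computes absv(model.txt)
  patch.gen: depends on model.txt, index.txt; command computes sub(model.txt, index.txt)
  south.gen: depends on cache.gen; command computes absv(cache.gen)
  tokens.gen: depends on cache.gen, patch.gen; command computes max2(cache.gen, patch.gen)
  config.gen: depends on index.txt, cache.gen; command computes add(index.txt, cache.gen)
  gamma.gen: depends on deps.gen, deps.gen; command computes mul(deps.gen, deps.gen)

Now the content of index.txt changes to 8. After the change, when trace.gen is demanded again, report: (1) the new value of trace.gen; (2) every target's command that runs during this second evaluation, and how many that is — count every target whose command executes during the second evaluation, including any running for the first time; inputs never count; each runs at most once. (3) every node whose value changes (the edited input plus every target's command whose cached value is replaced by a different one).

First evaluation (everything demanded from the output):
  cache.gen = absv(-8) = 8
  config.gen = add(-4, 8) = 4
  deps.gen = min2(-8, 4) = -8
  pack.gen = absv(-8) = 8
  core.gen = mul(8, -8) = -64
  trace.gen = mul(-8, -64) = 512

Propagation after the edit:
  config.gen: runs — index.txt -4->8; result 16.
  deps.gen: runs — config.gen 4->16; result -8 (same value as before).
  core.gen: checked — values it read are unchanged (pack.gen unchanged, deps.gen unchanged); reused cached -64 without running.
  trace.gen: checked — values it read are unchanged (deps.gen unchanged, core.gen unchanged); reused cached 512 without running.

Key observation: the change is absorbed at deps.gen — it re-runs but produces the same value, and the output's value is unchanged.

New value of trace.gen: 512.
Target commands that run: config.gen, deps.gen — 2 in total.
Values that change: config.gen, index.txt.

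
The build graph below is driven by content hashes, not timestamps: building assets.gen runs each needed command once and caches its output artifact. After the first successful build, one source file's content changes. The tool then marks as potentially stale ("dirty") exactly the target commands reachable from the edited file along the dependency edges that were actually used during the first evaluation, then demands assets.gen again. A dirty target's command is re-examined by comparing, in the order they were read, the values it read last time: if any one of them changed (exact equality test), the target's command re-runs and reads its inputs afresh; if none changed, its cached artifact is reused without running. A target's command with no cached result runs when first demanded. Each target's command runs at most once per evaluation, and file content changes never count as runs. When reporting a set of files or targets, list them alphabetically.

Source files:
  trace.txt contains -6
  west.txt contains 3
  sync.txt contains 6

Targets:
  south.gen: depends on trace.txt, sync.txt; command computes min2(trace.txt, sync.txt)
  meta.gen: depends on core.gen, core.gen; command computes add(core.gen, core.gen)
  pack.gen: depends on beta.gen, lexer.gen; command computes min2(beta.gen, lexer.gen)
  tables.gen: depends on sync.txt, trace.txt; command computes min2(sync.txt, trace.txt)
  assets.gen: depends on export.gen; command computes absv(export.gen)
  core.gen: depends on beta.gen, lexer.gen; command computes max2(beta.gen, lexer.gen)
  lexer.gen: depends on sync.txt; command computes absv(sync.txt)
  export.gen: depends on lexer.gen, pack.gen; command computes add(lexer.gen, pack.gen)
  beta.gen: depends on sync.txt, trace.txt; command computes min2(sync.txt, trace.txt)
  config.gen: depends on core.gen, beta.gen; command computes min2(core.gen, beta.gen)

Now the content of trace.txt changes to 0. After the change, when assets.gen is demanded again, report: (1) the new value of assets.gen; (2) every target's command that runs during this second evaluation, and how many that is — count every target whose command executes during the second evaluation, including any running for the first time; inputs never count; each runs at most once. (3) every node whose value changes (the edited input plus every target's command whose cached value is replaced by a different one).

assets.gen now evaluates to 6.
Run set: assets.gen, beta.gen, export.gen, pack.gen (4 run).
Changed values: assets.gen, beta.gen, export.gen, pack.gen, trace.txt.

Initial pass — values computed on the first demand:
  beta.gen = min2(6, -6) = -6
  lexer.gen = absv(6) = 6
  pack.gen = min2(-6, 6) = -6
  export.gen = add(6, -6) = 0
  assets.gen = absv(0) = 0

Second demand — change propagation:
  beta.gen: re-runs because trace.txt -6->0; new result 0.
  pack.gen: re-runs because beta.gen -6->0; new result 0.
  export.gen: re-runs because pack.gen -6->0; new result 6.
  assets.gen: re-runs because export.gen 0->6; new result 6.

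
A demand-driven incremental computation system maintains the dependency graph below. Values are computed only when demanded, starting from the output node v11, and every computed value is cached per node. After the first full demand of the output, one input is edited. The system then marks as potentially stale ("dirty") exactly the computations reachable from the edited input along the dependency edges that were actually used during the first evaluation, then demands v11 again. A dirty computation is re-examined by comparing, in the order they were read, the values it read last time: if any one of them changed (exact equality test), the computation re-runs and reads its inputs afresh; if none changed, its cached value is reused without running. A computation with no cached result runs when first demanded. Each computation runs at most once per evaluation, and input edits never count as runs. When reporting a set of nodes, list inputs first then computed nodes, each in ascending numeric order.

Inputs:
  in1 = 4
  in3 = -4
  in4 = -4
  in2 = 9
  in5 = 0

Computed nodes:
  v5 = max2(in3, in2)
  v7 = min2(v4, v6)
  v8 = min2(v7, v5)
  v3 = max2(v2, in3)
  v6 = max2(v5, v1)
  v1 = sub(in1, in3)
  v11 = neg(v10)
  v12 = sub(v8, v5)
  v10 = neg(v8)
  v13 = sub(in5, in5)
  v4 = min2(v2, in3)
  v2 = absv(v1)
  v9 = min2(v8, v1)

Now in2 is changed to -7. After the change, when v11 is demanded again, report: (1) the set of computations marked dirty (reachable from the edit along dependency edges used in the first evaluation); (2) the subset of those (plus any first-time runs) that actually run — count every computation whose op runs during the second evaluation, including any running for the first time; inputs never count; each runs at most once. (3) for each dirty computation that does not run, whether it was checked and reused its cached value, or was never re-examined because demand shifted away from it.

First evaluation (everything demanded from the output):
  v1 = sub(4, -4) = 8
  v2 = absv(8) = 8
  v4 = min2(8, -4) = -4
  v5 = max2(-4, 9) = 9
  v6 = max2(9, 8) = 9
  v7 = min2(-4, 9) = -4
  v8 = min2(-4, 9) = -4
  v10 = neg(-4) = 4
  v11 = neg(4) = -4

Propagation after the edit:
  v5: runs — in2 9->-7; result -4.
  v6: runs — v5 9->-4; result 8.
  v7: runs — v6 9->8; result -4 (same value as before).
  v8: runs — v5 9->-4; result -4 (same value as before).
  v10: checked — values it read are unchanged (v8 unchanged); reused cached 4 without running.
  v11: checked — values it read are unchanged (v10 unchanged); reused cached -4 without running.

Key observation: the cutoff stops propagation at v10 — its inputs' values are unchanged, so it reuses its cache.

Marked dirty: v5, v6, v7, v8, v10, v11.
Computations that run: v5, v6, v7, v8 — 4 in total.
Checked but reused from cache: v10, v11.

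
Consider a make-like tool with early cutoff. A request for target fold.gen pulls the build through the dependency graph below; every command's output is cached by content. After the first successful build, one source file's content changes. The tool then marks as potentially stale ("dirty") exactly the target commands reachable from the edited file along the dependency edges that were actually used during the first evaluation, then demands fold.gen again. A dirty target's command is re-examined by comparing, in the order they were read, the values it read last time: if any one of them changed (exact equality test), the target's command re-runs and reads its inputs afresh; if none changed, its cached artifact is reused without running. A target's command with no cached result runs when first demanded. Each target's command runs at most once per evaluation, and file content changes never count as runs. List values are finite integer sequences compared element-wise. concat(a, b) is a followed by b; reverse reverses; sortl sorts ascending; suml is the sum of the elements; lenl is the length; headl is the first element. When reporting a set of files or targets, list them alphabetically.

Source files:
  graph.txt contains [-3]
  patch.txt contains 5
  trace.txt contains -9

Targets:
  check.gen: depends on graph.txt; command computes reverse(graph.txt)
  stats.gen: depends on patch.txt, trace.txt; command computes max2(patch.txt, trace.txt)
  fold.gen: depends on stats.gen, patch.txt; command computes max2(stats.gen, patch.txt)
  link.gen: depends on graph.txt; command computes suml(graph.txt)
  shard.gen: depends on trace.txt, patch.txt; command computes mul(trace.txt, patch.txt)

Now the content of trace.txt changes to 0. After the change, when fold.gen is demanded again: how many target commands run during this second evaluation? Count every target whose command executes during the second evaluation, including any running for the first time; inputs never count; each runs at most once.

First demand of the output computes:
  stats.gen = max2(5, -9) = 5
  fold.gen = max2(5, 5) = 5

After the edit, cleaning proceeds:
  stats.gen: a read changed (trace.txt -9->0) — executes, giving 5 — identical to its old value.
  fold.gen: dirty, but its reads are unchanged (stats.gen unchanged, patch.txt unchanged); cached 5 stands.

Note the absorption at stats.gen: it re-runs yet its value is the same, leaving the output's value untouched.

1 target commands run: stats.gen.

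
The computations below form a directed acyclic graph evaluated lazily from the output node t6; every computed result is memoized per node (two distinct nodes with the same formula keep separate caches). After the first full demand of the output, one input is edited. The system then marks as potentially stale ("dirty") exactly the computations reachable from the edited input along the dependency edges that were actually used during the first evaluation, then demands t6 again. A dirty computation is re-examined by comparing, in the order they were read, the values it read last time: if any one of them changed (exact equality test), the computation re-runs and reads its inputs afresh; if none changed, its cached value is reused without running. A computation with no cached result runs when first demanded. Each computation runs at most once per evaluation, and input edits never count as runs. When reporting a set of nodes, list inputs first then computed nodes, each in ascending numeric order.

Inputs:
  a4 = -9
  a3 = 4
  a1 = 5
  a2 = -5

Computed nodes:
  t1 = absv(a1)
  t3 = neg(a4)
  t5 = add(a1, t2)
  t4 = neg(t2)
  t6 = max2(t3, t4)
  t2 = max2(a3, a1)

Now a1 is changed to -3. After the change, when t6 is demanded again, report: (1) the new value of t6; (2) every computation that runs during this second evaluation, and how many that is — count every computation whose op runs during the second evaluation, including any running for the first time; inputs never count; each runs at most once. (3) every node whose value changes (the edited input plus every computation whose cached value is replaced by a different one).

Demanding t6 again yields 9.
3 computations run: t2, t4, t6.
The nodes whose values change: a1, t2, t4.

First demand of the output computes:
  t2 = max2(4, 5) = 5
  t3 = neg(-9) = 9
  t4 = neg(5) = -5
  t6 = max2(9, -5) = 9

After the edit, cleaning proceeds:
  t2: a read changed (a1 5->-3) — executes, giving 4.
  t4: a read changed (t2 5->4) — executes, giving -4.
  t6: a read changed (t4 -5->-4) — executes, giving 9 — identical to its old value.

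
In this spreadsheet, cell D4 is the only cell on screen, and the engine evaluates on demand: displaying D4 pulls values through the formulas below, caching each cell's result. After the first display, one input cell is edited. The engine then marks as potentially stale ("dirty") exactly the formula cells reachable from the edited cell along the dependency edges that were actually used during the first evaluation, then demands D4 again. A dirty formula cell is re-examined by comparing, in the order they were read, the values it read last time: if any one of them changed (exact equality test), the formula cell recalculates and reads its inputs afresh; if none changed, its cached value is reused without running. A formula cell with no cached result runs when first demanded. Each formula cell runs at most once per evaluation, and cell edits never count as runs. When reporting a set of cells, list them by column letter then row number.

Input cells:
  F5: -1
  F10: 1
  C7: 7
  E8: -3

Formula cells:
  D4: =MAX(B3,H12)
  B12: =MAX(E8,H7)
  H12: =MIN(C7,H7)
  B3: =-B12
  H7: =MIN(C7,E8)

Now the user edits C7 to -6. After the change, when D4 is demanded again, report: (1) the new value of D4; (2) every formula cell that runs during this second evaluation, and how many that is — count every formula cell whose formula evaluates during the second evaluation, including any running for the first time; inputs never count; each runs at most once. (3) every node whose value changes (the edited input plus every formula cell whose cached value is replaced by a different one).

Initial pass — values computed on the first demand:
  H7 = MIN(7, -3) = -3
  B12 = MAX(-3, -3) = -3
  B3 = -(-3) = 3
  H12 = MIN(7, -3) = -3
  D4 = MAX(3, -3) = 3

Second demand — change propagation:
  H7: re-runs because C7 7->-6; new result -6.
  B12: re-runs because H7 -3->-6; new result -3 (unchanged).
  B3: re-examined; everything it read last time is the same (B12 unchanged) — cache 3 kept, no run.
  H12: re-runs because C7 7->-6; H7 -3->-6; new result -6.
  D4: re-runs because H12 -3->-6; new result 3 (unchanged).

The important point: at B3 every value read last time is unchanged, so the dirty flag clears without a run.

D4 now evaluates to 3.
Run set: B12, D4, H7, H12 (4 run).
Changed values: C7, H7, H12.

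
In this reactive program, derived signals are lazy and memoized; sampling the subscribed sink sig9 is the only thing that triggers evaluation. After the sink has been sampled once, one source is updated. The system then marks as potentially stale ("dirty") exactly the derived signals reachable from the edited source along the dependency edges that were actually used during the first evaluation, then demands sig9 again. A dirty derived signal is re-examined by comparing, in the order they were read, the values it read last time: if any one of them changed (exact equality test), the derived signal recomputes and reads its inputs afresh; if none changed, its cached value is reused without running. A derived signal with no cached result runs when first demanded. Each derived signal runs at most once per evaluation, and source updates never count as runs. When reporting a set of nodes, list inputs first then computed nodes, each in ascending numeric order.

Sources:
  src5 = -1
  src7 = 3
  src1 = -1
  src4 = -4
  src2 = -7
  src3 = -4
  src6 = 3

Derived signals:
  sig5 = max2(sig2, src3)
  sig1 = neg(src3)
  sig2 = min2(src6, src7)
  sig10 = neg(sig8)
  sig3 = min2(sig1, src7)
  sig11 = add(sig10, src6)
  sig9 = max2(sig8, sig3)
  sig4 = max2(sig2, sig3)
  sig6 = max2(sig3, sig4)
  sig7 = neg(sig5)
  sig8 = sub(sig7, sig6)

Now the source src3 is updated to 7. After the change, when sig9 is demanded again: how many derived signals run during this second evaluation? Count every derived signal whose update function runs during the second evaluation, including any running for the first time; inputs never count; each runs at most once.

First demand of the output computes:
  sig1 = neg(-4) = 4
  sig2 = min2(3, 3) = 3
  sig3 = min2(4, 3) = 3
  sig4 = max2(3, 3) = 3
  sig5 = max2(3, -4) = 3
  sig6 = max2(3, 3) = 3
  sig7 = neg(3) = -3
  sig8 = sub(-3, 3) = -6
  sig9 = max2(-6, 3) = 3

After the edit, cleaning proceeds:
  sig1: a read changed (src3 -4->7) — executes, giving -7.
  sig3: a read changed (sig1 4->-7) — executes, giving -7.
  sig4: a read changed (sig3 3->-7) — executes, giving 3 — identical to its old value.
  sig5: a read changed (src3 -4->7) — executes, giving 7.
  sig6: a read changed (sig3 3->-7) — executes, giving 3 — identical to its old value.
  sig7: a read changed (sig5 3->7) — executes, giving -7.
  sig8: a read changed (sig7 -3->-7) — executes, giving -10.
  sig9: a read changed (sig8 -6->-10; sig3 3->-7) — executes, giving -7.

8 derived signals run: sig1, sig3, sig4, sig5, sig6, sig7, sig8, sig9.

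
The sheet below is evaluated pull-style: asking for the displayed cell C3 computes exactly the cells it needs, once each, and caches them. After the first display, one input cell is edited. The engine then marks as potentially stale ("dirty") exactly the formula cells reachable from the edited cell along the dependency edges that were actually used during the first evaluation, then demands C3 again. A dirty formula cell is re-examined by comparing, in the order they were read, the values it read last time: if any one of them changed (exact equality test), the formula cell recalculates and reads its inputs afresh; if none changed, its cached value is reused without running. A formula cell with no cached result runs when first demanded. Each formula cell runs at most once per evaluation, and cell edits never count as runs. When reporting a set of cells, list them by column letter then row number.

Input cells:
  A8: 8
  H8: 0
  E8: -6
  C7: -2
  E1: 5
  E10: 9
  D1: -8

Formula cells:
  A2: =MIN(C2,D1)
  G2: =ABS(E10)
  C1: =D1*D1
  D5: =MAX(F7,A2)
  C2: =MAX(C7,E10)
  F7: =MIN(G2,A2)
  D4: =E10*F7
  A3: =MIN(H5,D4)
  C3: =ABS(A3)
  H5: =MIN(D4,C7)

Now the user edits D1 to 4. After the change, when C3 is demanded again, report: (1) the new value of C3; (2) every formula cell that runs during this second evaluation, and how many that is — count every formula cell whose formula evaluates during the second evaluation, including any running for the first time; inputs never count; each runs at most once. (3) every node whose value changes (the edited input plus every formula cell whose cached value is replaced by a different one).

Demanding C3 again yields 2.
6 formula cells run: A2, A3, C3, D4, F7, H5.
The nodes whose values change: A2, A3, C3, D1, D4, F7, H5.

First demand of the output computes:
  C2 = MAX(-2, 9) = 9
  A2 = MIN(9, -8) = -8
  G2 = ABS(9) = 9
  F7 = MIN(9, -8) = -8
  D4 = 9 * -8 = -72
  H5 = MIN(-72, -2) = -72
  A3 = MIN(-72, -72) = -72
  C3 = ABS(-72) = 72

After the edit, cleaning proceeds:
  A2: a read changed (D1 -8->4) — executes, giving 4.
  F7: a read changed (A2 -8->4) — executes, giving 4.
  D4: a read changed (F7 -8->4) — executes, giving 36.
  H5: a read changed (D4 -72->36) — executes, giving -2.
  A3: a read changed (H5 -72->-2; D4 -72->36) — executes, giving -2.
  C3: a read changed (A3 -72->-2) — executes, giving 2.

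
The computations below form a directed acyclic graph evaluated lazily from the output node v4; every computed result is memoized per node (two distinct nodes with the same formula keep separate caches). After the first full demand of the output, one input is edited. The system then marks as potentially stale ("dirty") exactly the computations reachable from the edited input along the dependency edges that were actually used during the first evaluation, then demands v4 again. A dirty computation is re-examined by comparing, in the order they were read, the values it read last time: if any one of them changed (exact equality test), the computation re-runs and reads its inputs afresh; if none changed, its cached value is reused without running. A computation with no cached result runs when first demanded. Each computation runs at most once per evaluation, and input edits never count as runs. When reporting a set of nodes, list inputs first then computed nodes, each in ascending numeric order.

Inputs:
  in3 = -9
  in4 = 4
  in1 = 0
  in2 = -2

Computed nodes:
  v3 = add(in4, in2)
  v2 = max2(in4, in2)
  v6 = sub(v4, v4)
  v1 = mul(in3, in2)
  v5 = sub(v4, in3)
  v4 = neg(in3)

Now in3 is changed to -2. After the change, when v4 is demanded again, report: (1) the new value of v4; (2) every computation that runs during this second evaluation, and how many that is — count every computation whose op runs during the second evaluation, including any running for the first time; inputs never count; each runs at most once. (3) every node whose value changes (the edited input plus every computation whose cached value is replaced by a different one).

Demanding v4 again yields 2.
1 computations run: v4.
The nodes whose values change: in3, v4.

First demand of the output computes:
  v4 = neg(-9) = 9

After the edit, cleaning proceeds:
  v4: a read changed (in3 -9->-2) — executes, giving 2.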